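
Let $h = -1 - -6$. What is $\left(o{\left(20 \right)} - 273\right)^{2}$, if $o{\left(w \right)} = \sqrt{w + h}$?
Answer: $71824$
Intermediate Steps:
$h = 5$ ($h = -1 + 6 = 5$)
$o{\left(w \right)} = \sqrt{5 + w}$ ($o{\left(w \right)} = \sqrt{w + 5} = \sqrt{5 + w}$)
$\left(o{\left(20 \right)} - 273\right)^{2} = \left(\sqrt{5 + 20} - 273\right)^{2} = \left(\sqrt{25} - 273\right)^{2} = \left(5 - 273\right)^{2} = \left(-268\right)^{2} = 71824$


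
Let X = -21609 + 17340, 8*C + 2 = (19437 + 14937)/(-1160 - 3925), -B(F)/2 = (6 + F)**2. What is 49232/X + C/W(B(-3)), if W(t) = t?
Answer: -249024176/21707865 ≈ -11.472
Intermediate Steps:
B(F) = -2*(6 + F)**2
C = -1856/1695 (C = -1/4 + ((19437 + 14937)/(-1160 - 3925))/8 = -1/4 + (34374/(-5085))/8 = -1/4 + (34374*(-1/5085))/8 = -1/4 + (1/8)*(-11458/1695) = -1/4 - 5729/6780 = -1856/1695 ≈ -1.0950)
X = -4269
49232/X + C/W(B(-3)) = 49232/(-4269) - 1856*(-1/(2*(6 - 3)**2))/1695 = 49232*(-1/4269) - 1856/(1695*((-2*3**2))) = -49232/4269 - 1856/(1695*((-2*9))) = -49232/4269 - 1856/1695/(-18) = -49232/4269 - 1856/1695*(-1/18) = -49232/4269 + 928/15255 = -249024176/21707865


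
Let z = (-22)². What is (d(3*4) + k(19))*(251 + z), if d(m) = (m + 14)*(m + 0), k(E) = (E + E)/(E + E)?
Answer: 230055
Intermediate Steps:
k(E) = 1 (k(E) = (2*E)/((2*E)) = (2*E)*(1/(2*E)) = 1)
d(m) = m*(14 + m) (d(m) = (14 + m)*m = m*(14 + m))
z = 484
(d(3*4) + k(19))*(251 + z) = ((3*4)*(14 + 3*4) + 1)*(251 + 484) = (12*(14 + 12) + 1)*735 = (12*26 + 1)*735 = (312 + 1)*735 = 313*735 = 230055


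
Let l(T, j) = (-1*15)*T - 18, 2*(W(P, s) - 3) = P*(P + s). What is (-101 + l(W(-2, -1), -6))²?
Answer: 43681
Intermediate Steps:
W(P, s) = 3 + P*(P + s)/2 (W(P, s) = 3 + (P*(P + s))/2 = 3 + P*(P + s)/2)
l(T, j) = -18 - 15*T (l(T, j) = -15*T - 18 = -18 - 15*T)
(-101 + l(W(-2, -1), -6))² = (-101 + (-18 - 15*(3 + (½)*(-2)² + (½)*(-2)*(-1))))² = (-101 + (-18 - 15*(3 + (½)*4 + 1)))² = (-101 + (-18 - 15*(3 + 2 + 1)))² = (-101 + (-18 - 15*6))² = (-101 + (-18 - 90))² = (-101 - 108)² = (-209)² = 43681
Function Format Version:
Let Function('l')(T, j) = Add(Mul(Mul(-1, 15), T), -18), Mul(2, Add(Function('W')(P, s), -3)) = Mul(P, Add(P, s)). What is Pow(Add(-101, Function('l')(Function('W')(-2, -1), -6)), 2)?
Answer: 43681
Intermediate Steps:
Function('W')(P, s) = Add(3, Mul(Rational(1, 2), P, Add(P, s))) (Function('W')(P, s) = Add(3, Mul(Rational(1, 2), Mul(P, Add(P, s)))) = Add(3, Mul(Rational(1, 2), P, Add(P, s))))
Function('l')(T, j) = Add(-18, Mul(-15, T)) (Function('l')(T, j) = Add(Mul(-15, T), -18) = Add(-18, Mul(-15, T)))
Pow(Add(-101, Function('l')(Function('W')(-2, -1), -6)), 2) = Pow(Add(-101, Add(-18, Mul(-15, Add(3, Mul(Rational(1, 2), Pow(-2, 2)), Mul(Rational(1, 2), -2, -1))))), 2) = Pow(Add(-101, Add(-18, Mul(-15, Add(3, Mul(Rational(1, 2), 4), 1)))), 2) = Pow(Add(-101, Add(-18, Mul(-15, Add(3, 2, 1)))), 2) = Pow(Add(-101, Add(-18, Mul(-15, 6))), 2) = Pow(Add(-101, Add(-18, -90)), 2) = Pow(Add(-101, -108), 2) = Pow(-209, 2) = 43681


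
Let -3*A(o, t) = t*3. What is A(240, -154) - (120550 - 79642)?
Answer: -40754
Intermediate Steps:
A(o, t) = -t (A(o, t) = -t*3/3 = -t)
A(240, -154) - (120550 - 79642) = -1*(-154) - (120550 - 79642) = 154 - 1*40908 = 154 - 40908 = -40754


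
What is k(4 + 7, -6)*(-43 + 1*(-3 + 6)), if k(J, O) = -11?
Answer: 440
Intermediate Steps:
k(4 + 7, -6)*(-43 + 1*(-3 + 6)) = -11*(-43 + 1*(-3 + 6)) = -11*(-43 + 1*3) = -11*(-43 + 3) = -11*(-40) = 440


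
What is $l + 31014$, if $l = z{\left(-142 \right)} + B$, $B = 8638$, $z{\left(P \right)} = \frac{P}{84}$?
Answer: $\frac{1665313}{42} \approx 39650.0$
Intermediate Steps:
$z{\left(P \right)} = \frac{P}{84}$ ($z{\left(P \right)} = P \frac{1}{84} = \frac{P}{84}$)
$l = \frac{362725}{42}$ ($l = \frac{1}{84} \left(-142\right) + 8638 = - \frac{71}{42} + 8638 = \frac{362725}{42} \approx 8636.3$)
$l + 31014 = \frac{362725}{42} + 31014 = \frac{1665313}{42}$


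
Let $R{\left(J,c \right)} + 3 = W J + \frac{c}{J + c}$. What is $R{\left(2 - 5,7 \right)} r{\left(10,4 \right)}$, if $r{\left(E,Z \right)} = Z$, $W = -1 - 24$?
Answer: $295$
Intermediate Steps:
$W = -25$ ($W = -1 - 24 = -25$)
$R{\left(J,c \right)} = -3 - 25 J + \frac{c}{J + c}$ ($R{\left(J,c \right)} = -3 - \left(25 J - \frac{c}{J + c}\right) = -3 - 25 J + \frac{c}{J + c}$)
$R{\left(2 - 5,7 \right)} r{\left(10,4 \right)} = \frac{- 25 \left(2 - 5\right)^{2} - 3 \left(2 - 5\right) - 14 - 25 \left(2 - 5\right) 7}{\left(2 - 5\right) + 7} \cdot 4 = \frac{- 25 \left(-3\right)^{2} - -9 - 14 - \left(-75\right) 7}{-3 + 7} \cdot 4 = \frac{\left(-25\right) 9 + 9 - 14 + 525}{4} \cdot 4 = \frac{-225 + 9 - 14 + 525}{4} \cdot 4 = \frac{1}{4} \cdot 295 \cdot 4 = \frac{295}{4} \cdot 4 = 295$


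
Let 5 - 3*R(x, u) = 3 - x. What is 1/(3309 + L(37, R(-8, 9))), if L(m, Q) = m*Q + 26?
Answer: 1/3261 ≈ 0.00030665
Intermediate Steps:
R(x, u) = 2/3 + x/3 (R(x, u) = 5/3 - (3 - x)/3 = 5/3 + (-1 + x/3) = 2/3 + x/3)
L(m, Q) = 26 + Q*m (L(m, Q) = Q*m + 26 = 26 + Q*m)
1/(3309 + L(37, R(-8, 9))) = 1/(3309 + (26 + (2/3 + (1/3)*(-8))*37)) = 1/(3309 + (26 + (2/3 - 8/3)*37)) = 1/(3309 + (26 - 2*37)) = 1/(3309 + (26 - 74)) = 1/(3309 - 48) = 1/3261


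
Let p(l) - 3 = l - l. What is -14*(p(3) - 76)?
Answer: 1022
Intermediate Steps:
p(l) = 3 (p(l) = 3 + (l - l) = 3 + 0 = 3)
-14*(p(3) - 76) = -14*(3 - 76) = -14*(-73) = 1022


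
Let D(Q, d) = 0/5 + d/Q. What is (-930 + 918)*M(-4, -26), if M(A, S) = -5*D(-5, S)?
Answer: 312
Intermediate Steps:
D(Q, d) = d/Q (D(Q, d) = 0*(⅕) + d/Q = 0 + d/Q = d/Q)
M(A, S) = S (M(A, S) = -5*S/(-5) = -5*S*(-1)/5 = -(-1)*S = S)
(-930 + 918)*M(-4, -26) = (-930 + 918)*(-26) = -12*(-26) = 312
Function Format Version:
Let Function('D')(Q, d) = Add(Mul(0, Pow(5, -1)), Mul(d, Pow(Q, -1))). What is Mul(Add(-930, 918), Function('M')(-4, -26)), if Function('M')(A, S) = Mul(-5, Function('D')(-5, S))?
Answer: 312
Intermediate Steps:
Function('D')(Q, d) = Mul(d, Pow(Q, -1)) (Function('D')(Q, d) = Add(Mul(0, Rational(1, 5)), Mul(d, Pow(Q, -1))) = Add(0, Mul(d, Pow(Q, -1))) = Mul(d, Pow(Q, -1)))
Function('M')(A, S) = S (Function('M')(A, S) = Mul(-5, Mul(S, Pow(-5, -1))) = Mul(-5, Mul(S, Rational(-1, 5))) = Mul(-5, Mul(Rational(-1, 5), S)) = S)
Mul(Add(-930, 918), Function('M')(-4, -26)) = Mul(Add(-930, 918), -26) = Mul(-12, -26) = 312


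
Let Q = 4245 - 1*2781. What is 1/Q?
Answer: 1/1464 ≈ 0.00068306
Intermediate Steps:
Q = 1464 (Q = 4245 - 2781 = 1464)
1/Q = 1/1464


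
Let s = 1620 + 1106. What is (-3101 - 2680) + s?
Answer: -3055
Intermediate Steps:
s = 2726
(-3101 - 2680) + s = (-3101 - 2680) + 2726 = -5781 + 2726 = -3055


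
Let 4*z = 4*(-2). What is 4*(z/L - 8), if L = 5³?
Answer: -4008/125 ≈ -32.064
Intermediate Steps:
z = -2 (z = (4*(-2))/4 = (¼)*(-8) = -2)
L = 125
4*(z/L - 8) = 4*(-2/125 - 8) = 4*(-1002/125) = -4008/125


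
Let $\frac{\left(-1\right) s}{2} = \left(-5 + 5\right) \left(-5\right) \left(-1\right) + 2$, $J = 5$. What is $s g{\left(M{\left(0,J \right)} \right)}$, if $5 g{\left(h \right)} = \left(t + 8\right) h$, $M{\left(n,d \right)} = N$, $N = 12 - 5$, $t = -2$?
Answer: $- \frac{168}{5} \approx -33.6$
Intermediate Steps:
$N = 7$ ($N = 12 - 5 = 7$)
$M{\left(n,d \right)} = 7$
$s = -4$ ($s = - 2 \left(\left(-5 + 5\right) \left(-5\right) \left(-1\right) + 2\right) = - 2 \left(0 \left(-5\right) \left(-1\right) + 2\right) = - 2 \left(0 \left(-1\right) + 2\right) = - 2 \left(0 + 2\right) = \left(-2\right) 2 = -4$)
$g{\left(h \right)} = \frac{6 h}{5}$ ($g{\left(h \right)} = \frac{\left(-2 + 8\right) h}{5} = \frac{6 h}{5}$)
$s g{\left(M{\left(0,J \right)} \right)} = - 4 \cdot \frac{6}{5} \cdot 7 = \left(-4\right) \frac{42}{5} = - \frac{168}{5}$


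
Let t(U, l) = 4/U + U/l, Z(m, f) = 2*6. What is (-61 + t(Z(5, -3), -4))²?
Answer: 36481/9 ≈ 4053.4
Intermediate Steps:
Z(m, f) = 12
(-61 + t(Z(5, -3), -4))² = (-61 + (4/12 + 12/(-4)))² = (-61 + (4*(1/12) + 12*(-¼)))² = (-61 + (⅓ - 3))² = (-61 - 8/3)² = (-191/3)² = 36481/9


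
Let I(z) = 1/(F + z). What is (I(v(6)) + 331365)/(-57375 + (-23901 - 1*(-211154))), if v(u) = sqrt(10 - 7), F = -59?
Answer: 1152487411/451715684 - sqrt(3)/451715684 ≈ 2.5514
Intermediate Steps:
v(u) = sqrt(3)
I(z) = 1/(-59 + z)
(I(v(6)) + 331365)/(-57375 + (-23901 - 1*(-211154))) = (1/(-59 + sqrt(3)) + 331365)/(-57375 + (-23901 - 1*(-211154))) = (331365 + 1/(-59 + sqrt(3)))/(-57375 + (-23901 + 211154)) = (331365 + 1/(-59 + sqrt(3)))/(-57375 + 187253) = (331365 + 1/(-59 + sqrt(3)))/129878 = (331365 + 1/(-59 + sqrt(3)))*(1/129878) = 331365/129878 + 1/(129878*(-59 + sqrt(3)))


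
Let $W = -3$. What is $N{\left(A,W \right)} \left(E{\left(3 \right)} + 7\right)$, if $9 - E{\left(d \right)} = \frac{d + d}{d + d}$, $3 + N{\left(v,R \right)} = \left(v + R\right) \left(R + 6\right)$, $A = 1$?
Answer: $-135$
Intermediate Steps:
$N{\left(v,R \right)} = -3 + \left(6 + R\right) \left(R + v\right)$ ($N{\left(v,R \right)} = -3 + \left(v + R\right) \left(R + 6\right) = -3 + \left(R + v\right) \left(6 + R\right) = -3 + \left(6 + R\right) \left(R + v\right)$)
$E{\left(d \right)} = 8$ ($E{\left(d \right)} = 9 - \frac{d + d}{d + d} = 9 - \frac{2 d}{2 d} = 9 - 2 d \frac{1}{2 d} = 9 - 1 = 8$)
$N{\left(A,W \right)} \left(E{\left(3 \right)} + 7\right) = \left(-3 + \left(-3\right)^{2} + 6 \left(-3\right) + 6 \cdot 1 - 3\right) \left(8 + 7\right) = \left(-3 + 9 - 18 + 6 - 3\right) 15 = \left(-9\right) 15 = -135$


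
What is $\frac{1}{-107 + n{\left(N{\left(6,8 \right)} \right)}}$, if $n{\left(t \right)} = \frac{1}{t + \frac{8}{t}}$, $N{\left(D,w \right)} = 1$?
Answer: $- \frac{9}{962} \approx -0.0093555$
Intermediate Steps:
$\frac{1}{-107 + n{\left(N{\left(6,8 \right)} \right)}} = \frac{1}{-107 + 1 \frac{1}{8 + 1^{2}}} = \frac{1}{-107 + 1 \frac{1}{8 + 1}} = \frac{1}{-107 + 1 \cdot \frac{1}{9}} = \frac{1}{-107 + \frac{1}{9}} = \frac{1}{- \frac{962}{9}} = - \frac{9}{962}$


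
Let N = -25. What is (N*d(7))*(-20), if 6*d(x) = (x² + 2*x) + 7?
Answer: 17500/3 ≈ 5833.3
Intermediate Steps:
d(x) = 7/6 + x/3 + x²/6 (d(x) = ((x² + 2*x) + 7)/6 = (7 + x² + 2*x)/6 = 7/6 + x/3 + x²/6)
(N*d(7))*(-20) = -25*(7/6 + (⅓)*7 + (⅙)*7²)*(-20) = -25*(7/6 + 7/3 + (⅙)*49)*(-20) = -25*(7/6 + 7/3 + 49/6)*(-20) = -25*35/3*(-20) = -875/3*(-20) = 17500/3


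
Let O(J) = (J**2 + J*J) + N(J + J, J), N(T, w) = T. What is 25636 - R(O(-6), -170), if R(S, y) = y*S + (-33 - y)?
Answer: 35699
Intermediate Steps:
O(J) = 2*J + 2*J**2 (O(J) = (J**2 + J*J) + (J + J) = (J**2 + J**2) + 2*J = 2*J**2 + 2*J = 2*J + 2*J**2)
R(S, y) = -33 - y + S*y (R(S, y) = S*y + (-33 - y) = -33 - y + S*y)
25636 - R(O(-6), -170) = 25636 - (-33 - 1*(-170) + (2*(-6)*(1 - 6))*(-170)) = 25636 - (-33 + 170 + (2*(-6)*(-5))*(-170)) = 25636 - (-33 + 170 + 60*(-170)) = 25636 - (-33 + 170 - 10200) = 25636 - 1*(-10063) = 25636 + 10063 = 35699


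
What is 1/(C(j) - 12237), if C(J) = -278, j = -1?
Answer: -1/12515 ≈ -7.9904e-5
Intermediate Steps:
1/(C(j) - 12237) = 1/(-278 - 12237) = 1/(-12515) = -1/12515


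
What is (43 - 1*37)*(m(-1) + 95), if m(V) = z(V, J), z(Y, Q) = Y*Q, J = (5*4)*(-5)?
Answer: 1170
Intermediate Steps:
J = -100 (J = 20*(-5) = -100)
z(Y, Q) = Q*Y
m(V) = -100*V
(43 - 1*37)*(m(-1) + 95) = (43 - 1*37)*(-100*(-1) + 95) = (43 - 37)*(100 + 95) = 6*195 = 1170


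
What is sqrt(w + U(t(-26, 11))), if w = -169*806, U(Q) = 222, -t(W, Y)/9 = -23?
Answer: 2*I*sqrt(33998) ≈ 368.77*I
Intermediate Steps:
t(W, Y) = 207 (t(W, Y) = -9*(-23) = 207)
w = -136214
sqrt(w + U(t(-26, 11))) = sqrt(-136214 + 222) = sqrt(-135992) = 2*I*sqrt(33998)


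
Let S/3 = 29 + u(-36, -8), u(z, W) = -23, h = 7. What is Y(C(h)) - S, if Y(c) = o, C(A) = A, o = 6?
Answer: -12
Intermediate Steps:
Y(c) = 6
S = 18 (S = 3*(29 - 23) = 3*6 = 18)
Y(C(h)) - S = 6 - 1*18 = 6 - 18 = -12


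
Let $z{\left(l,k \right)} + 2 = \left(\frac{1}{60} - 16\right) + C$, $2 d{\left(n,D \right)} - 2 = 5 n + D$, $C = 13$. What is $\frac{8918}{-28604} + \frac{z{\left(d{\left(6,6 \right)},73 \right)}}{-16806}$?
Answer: $- \frac{2246000471}{7210782360} \approx -0.31148$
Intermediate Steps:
$d{\left(n,D \right)} = 1 + \frac{D}{2} + \frac{5 n}{2}$ ($d{\left(n,D \right)} = 1 + \frac{5 n + D}{2} = 1 + \frac{D + 5 n}{2} = 1 + \left(\frac{D}{2} + \frac{5 n}{2}\right) = 1 + \frac{D}{2} + \frac{5 n}{2}$)
$z{\left(l,k \right)} = - \frac{299}{60}$ ($z{\left(l,k \right)} = -2 + \left(\left(\frac{1}{60} - 16\right) + 13\right) = -2 + \left(- \frac{959}{60} + 13\right) = -2 - \frac{179}{60} = - \frac{299}{60}$)
$\frac{8918}{-28604} + \frac{z{\left(d{\left(6,6 \right)},73 \right)}}{-16806} = \frac{8918}{-28604} - \frac{299}{60 \left(-16806\right)} = 8918 \left(- \frac{1}{28604}\right) - - \frac{299}{1008360} = - \frac{4459}{14302} + \frac{299}{1008360} = - \frac{2246000471}{7210782360}$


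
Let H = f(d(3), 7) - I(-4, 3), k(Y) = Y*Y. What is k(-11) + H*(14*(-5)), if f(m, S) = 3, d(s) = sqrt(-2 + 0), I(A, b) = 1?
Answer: -19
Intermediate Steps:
d(s) = I*sqrt(2) (d(s) = sqrt(-2) = I*sqrt(2))
k(Y) = Y**2
H = 2 (H = 3 - 1*1 = 3 - 1 = 2)
k(-11) + H*(14*(-5)) = (-11)**2 + 2*(14*(-5)) = 121 + 2*(-70) = 121 - 140 = -19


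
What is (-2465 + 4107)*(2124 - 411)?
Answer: 2812746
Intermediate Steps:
(-2465 + 4107)*(2124 - 411) = 1642*1713 = 2812746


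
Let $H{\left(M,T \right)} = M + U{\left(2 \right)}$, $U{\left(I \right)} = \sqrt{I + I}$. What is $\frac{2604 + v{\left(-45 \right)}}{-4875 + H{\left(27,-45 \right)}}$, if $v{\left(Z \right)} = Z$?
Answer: $- \frac{2559}{4846} \approx -0.52806$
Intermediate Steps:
$U{\left(I \right)} = \sqrt{2} \sqrt{I}$ ($U{\left(I \right)} = \sqrt{2 I} = \sqrt{2} \sqrt{I}$)
$H{\left(M,T \right)} = 2 + M$ ($H{\left(M,T \right)} = M + \sqrt{2} \sqrt{2} = M + 2 = 2 + M$)
$\frac{2604 + v{\left(-45 \right)}}{-4875 + H{\left(27,-45 \right)}} = \frac{2604 - 45}{-4875 + \left(2 + 27\right)} = \frac{2559}{-4875 + 29} = \frac{2559}{-4846} = 2559 \left(- \frac{1}{4846}\right) = - \frac{2559}{4846}$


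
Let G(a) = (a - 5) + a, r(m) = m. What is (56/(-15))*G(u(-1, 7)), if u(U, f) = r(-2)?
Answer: 168/5 ≈ 33.600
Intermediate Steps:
u(U, f) = -2
G(a) = -5 + 2*a (G(a) = (-5 + a) + a = -5 + 2*a)
(56/(-15))*G(u(-1, 7)) = (56/(-15))*(-5 + 2*(-2)) = (56*(-1/15))*(-5 - 4) = -56/15*(-9) = 168/5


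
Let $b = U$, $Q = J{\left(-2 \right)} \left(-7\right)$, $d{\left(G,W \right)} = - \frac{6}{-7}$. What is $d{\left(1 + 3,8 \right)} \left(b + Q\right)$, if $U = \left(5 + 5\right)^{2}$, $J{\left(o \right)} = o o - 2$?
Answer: $\frac{516}{7} \approx 73.714$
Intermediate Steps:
$J{\left(o \right)} = -2 + o^{2}$ ($J{\left(o \right)} = o^{2} - 2 = -2 + o^{2}$)
$d{\left(G,W \right)} = \frac{6}{7}$ ($d{\left(G,W \right)} = \left(-6\right) \left(- \frac{1}{7}\right) = \frac{6}{7}$)
$Q = -14$ ($Q = \left(-2 + \left(-2\right)^{2}\right) \left(-7\right) = \left(-2 + 4\right) \left(-7\right) = 2 \left(-7\right) = -14$)
$U = 100$ ($U = 10^{2} = 100$)
$b = 100$
$d{\left(1 + 3,8 \right)} \left(b + Q\right) = \frac{6 \left(100 - 14\right)}{7} = \frac{6}{7} \cdot 86 = \frac{516}{7}$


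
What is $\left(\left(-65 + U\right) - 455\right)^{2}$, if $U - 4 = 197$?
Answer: $101761$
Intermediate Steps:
$U = 201$ ($U = 4 + 197 = 201$)
$\left(\left(-65 + U\right) - 455\right)^{2} = \left(\left(-65 + 201\right) - 455\right)^{2} = \left(136 - 455\right)^{2} = \left(-319\right)^{2} = 101761$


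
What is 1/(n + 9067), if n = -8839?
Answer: 1/228 ≈ 0.0043860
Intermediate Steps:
1/(n + 9067) = 1/(-8839 + 9067) = 1/228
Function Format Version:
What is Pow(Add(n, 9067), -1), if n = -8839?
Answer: Rational(1, 228) ≈ 0.0043860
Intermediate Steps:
Pow(Add(n, 9067), -1) = Pow(Add(-8839, 9067), -1) = Pow(228, -1) = Rational(1, 228)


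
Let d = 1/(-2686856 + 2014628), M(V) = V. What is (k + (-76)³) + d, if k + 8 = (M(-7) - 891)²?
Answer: 246990011759/672228 ≈ 3.6742e+5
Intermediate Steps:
d = -1/672228 (d = 1/(-672228) = -1/672228 ≈ -1.4876e-6)
k = 806396 (k = -8 + (-7 - 891)² = -8 + (-898)² = -8 + 806404 = 806396)
(k + (-76)³) + d = (806396 + (-76)³) - 1/672228 = (806396 - 438976) - 1/672228 = 367420 - 1/672228 = 246990011759/672228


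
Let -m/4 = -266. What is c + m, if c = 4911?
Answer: 5975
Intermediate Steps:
m = 1064 (m = -4*(-266) = 1064)
c + m = 4911 + 1064 = 5975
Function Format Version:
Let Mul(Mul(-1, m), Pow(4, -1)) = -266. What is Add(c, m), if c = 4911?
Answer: 5975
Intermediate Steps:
m = 1064 (m = Mul(-4, -266) = 1064)
Add(c, m) = Add(4911, 1064) = 5975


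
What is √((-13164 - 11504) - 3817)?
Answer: 3*I*√3165 ≈ 168.77*I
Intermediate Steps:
√((-13164 - 11504) - 3817) = √(-24668 - 3817) = √(-28485) = 3*I*√3165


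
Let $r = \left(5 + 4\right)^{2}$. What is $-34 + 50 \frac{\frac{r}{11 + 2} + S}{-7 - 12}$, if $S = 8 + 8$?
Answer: $- \frac{22848}{247} \approx -92.502$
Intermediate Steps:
$S = 16$
$r = 81$ ($r = 9^{2} = 81$)
$-34 + 50 \frac{\frac{r}{11 + 2} + S}{-7 - 12} = -34 + 50 \frac{\frac{1}{11 + 2} \cdot 81 + 16}{-7 - 12} = -34 + 50 \frac{\frac{1}{13} \cdot 81 + 16}{-19} = -34 + 50 \left(\frac{1}{13} \cdot 81 + 16\right) \left(- \frac{1}{19}\right) = -34 + 50 \left(\frac{81}{13} + 16\right) \left(- \frac{1}{19}\right) = -34 + 50 \cdot \frac{289}{13} \left(- \frac{1}{19}\right) = -34 + 50 \left(- \frac{289}{247}\right) = -34 - \frac{14450}{247} = - \frac{22848}{247}$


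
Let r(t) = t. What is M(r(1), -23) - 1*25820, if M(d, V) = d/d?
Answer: -25819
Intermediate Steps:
M(d, V) = 1
M(r(1), -23) - 1*25820 = 1 - 1*25820 = 1 - 25820 = -25819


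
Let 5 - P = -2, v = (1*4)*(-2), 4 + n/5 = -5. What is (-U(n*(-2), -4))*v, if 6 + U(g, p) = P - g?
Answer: -712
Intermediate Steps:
n = -45 (n = -20 + 5*(-5) = -20 - 25 = -45)
v = -8 (v = 4*(-2) = -8)
P = 7 (P = 5 - 1*(-2) = 5 + 2 = 7)
U(g, p) = 1 - g (U(g, p) = -6 + (7 - g) = 1 - g)
(-U(n*(-2), -4))*v = -(1 - (-45)*(-2))*(-8) = -(1 - 1*90)*(-8) = -(1 - 90)*(-8) = -1*(-89)*(-8) = 89*(-8) = -712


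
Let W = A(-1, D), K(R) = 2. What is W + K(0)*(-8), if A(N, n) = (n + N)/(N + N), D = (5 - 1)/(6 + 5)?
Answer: -345/22 ≈ -15.682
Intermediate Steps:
D = 4/11 ≈ 0.36364
A(N, n) = (N + n)/(2*N) (A(N, n) = (N + n)/((2*N)) = (N + n)*(1/(2*N)) = (N + n)/(2*N))
W = 7/22 (W = (½)*(-1 + 4/11)/(-1) = (½)*(-1)*(-7/11) = 7/22 ≈ 0.31818)
W + K(0)*(-8) = 7/22 + 2*(-8) = 7/22 - 16 = -345/22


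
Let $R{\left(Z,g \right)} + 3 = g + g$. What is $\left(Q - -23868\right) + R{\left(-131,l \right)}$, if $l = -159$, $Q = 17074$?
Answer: $40621$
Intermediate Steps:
$R{\left(Z,g \right)} = -3 + 2 g$ ($R{\left(Z,g \right)} = -3 + \left(g + g\right) = -3 + 2 g$)
$\left(Q - -23868\right) + R{\left(-131,l \right)} = \left(17074 - -23868\right) + \left(-3 + 2 \left(-159\right)\right) = \left(17074 + 23868\right) - 321 = 40942 - 321 = 40621$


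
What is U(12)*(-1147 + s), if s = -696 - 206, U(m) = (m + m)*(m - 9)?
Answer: -147528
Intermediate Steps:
U(m) = 2*m*(-9 + m) (U(m) = (2*m)*(-9 + m) = 2*m*(-9 + m))
s = -902
U(12)*(-1147 + s) = (2*12*(-9 + 12))*(-1147 - 902) = (2*12*3)*(-2049) = 72*(-2049) = -147528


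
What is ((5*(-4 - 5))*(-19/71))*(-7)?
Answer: -5985/71 ≈ -84.296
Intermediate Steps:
((5*(-4 - 5))*(-19/71))*(-7) = ((5*(-9))*(-19*1/71))*(-7) = -45*(-19/71)*(-7) = (855/71)*(-7) = -5985/71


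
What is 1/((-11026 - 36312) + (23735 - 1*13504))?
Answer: -1/37107 ≈ -2.6949e-5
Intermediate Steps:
1/((-11026 - 36312) + (23735 - 1*13504)) = 1/(-47338 + (23735 - 13504)) = 1/(-47338 + 10231) = 1/(-37107) = -1/37107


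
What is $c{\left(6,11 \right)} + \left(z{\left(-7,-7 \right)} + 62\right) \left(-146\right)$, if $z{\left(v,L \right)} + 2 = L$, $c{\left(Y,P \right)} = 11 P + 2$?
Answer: $-7615$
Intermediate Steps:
$c{\left(Y,P \right)} = 2 + 11 P$
$z{\left(v,L \right)} = -2 + L$
$c{\left(6,11 \right)} + \left(z{\left(-7,-7 \right)} + 62\right) \left(-146\right) = \left(2 + 11 \cdot 11\right) + \left(\left(-2 - 7\right) + 62\right) \left(-146\right) = \left(2 + 121\right) + \left(-9 + 62\right) \left(-146\right) = 123 + 53 \left(-146\right) = 123 - 7738 = -7615$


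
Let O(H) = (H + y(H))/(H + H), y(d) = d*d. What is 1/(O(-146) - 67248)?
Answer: -2/134641 ≈ -1.4854e-5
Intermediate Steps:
y(d) = d**2
O(H) = (H + H**2)/(2*H) (O(H) = (H + H**2)/(H + H) = (H + H**2)/((2*H)) = (H + H**2)*(1/(2*H)) = (H + H**2)/(2*H))
1/(O(-146) - 67248) = 1/((1/2 + (1/2)*(-146)) - 67248) = 1/((1/2 - 73) - 67248) = 1/(-145/2 - 67248) = 1/(-134641/2) = -2/134641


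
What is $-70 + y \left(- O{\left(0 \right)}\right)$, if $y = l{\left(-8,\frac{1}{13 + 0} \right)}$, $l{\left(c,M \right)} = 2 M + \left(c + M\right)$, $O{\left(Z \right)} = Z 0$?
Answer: $-70$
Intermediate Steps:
$O{\left(Z \right)} = 0$
$l{\left(c,M \right)} = c + 3 M$ ($l{\left(c,M \right)} = 2 M + \left(M + c\right) = c + 3 M$)
$y = - \frac{101}{13}$ ($y = -8 + \frac{3}{13 + 0} = -8 + \frac{3}{13} = - \frac{101}{13} \approx -7.7692$)
$-70 + y \left(- O{\left(0 \right)}\right) = -70 - \frac{101 \left(\left(-1\right) 0\right)}{13} = -70 - 0 = -70 + 0 = -70$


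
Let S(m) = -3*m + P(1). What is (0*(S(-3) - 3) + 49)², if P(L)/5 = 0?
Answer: 2401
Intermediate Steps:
P(L) = 0 (P(L) = 5*0 = 0)
S(m) = -3*m (S(m) = -3*m + 0 = -3*m)
(0*(S(-3) - 3) + 49)² = (0*(-3*(-3) - 3) + 49)² = (0*(9 - 3) + 49)² = (0*6 + 49)² = (0 + 49)² = 49² = 2401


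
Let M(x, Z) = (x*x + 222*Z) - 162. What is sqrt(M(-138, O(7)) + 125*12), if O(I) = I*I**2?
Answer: 4*sqrt(6033) ≈ 310.69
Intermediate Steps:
O(I) = I**3
M(x, Z) = -162 + x**2 + 222*Z (M(x, Z) = (x**2 + 222*Z) - 162 = -162 + x**2 + 222*Z)
sqrt(M(-138, O(7)) + 125*12) = sqrt((-162 + (-138)**2 + 222*7**3) + 125*12) = sqrt((-162 + 19044 + 222*343) + 1500) = sqrt((-162 + 19044 + 76146) + 1500) = sqrt(95028 + 1500) = sqrt(96528) = 4*sqrt(6033)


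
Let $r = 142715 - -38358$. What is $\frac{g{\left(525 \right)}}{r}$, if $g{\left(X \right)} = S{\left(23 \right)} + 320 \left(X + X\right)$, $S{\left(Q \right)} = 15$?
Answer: $\frac{336015}{181073} \approx 1.8557$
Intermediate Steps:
$g{\left(X \right)} = 15 + 640 X$ ($g{\left(X \right)} = 15 + 320 \left(X + X\right) = 15 + 320 \cdot 2 X = 15 + 640 X$)
$r = 181073$ ($r = 142715 + 38358 = 181073$)
$\frac{g{\left(525 \right)}}{r} = \frac{15 + 640 \cdot 525}{181073} = \left(15 + 336000\right) \frac{1}{181073} = 336015 \cdot \frac{1}{181073} = \frac{336015}{181073}$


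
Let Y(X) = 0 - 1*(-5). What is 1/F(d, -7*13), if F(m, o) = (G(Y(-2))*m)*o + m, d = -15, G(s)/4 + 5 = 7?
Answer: 1/10905 ≈ 9.1701e-5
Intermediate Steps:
Y(X) = 5 (Y(X) = 0 + 5 = 5)
G(s) = 8 (G(s) = -20 + 4*7 = -20 + 28 = 8)
F(m, o) = m + 8*m*o (F(m, o) = (8*m)*o + m = 8*m*o + m = m + 8*m*o)
1/F(d, -7*13) = 1/(-15*(1 + 8*(-7*13))) = 1/(-15*(1 + 8*(-91))) = 1/(-15*(1 - 728)) = 1/(-15*(-727)) = 1/10905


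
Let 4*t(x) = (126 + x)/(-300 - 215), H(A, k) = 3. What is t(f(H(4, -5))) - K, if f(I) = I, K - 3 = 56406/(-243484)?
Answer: -354986049/125394260 ≈ -2.8310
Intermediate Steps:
K = 337023/121742 (K = 3 + 56406/(-243484) = 3 + 56406*(-1/243484) = 3 - 28203/121742 = 337023/121742 ≈ 2.7683)
t(x) = -63/1030 - x/2060 (t(x) = ((126 + x)/(-300 - 215))/4 = ((126 + x)/(-515))/4 = ((126 + x)*(-1/515))/4 = (-126/515 - x/515)/4 = -63/1030 - x/2060)
t(f(H(4, -5))) - K = (-63/1030 - 1/2060*3) - 1*337023/121742 = (-63/1030 - 3/2060) - 337023/121742 = -129/2060 - 337023/121742 = -354986049/125394260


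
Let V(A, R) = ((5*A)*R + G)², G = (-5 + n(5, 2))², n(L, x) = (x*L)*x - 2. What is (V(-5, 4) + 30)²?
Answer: 22953681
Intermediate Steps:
n(L, x) = -2 + L*x² (n(L, x) = (L*x)*x - 2 = L*x² - 2 = -2 + L*x²)
G = 169 (G = (-5 + (-2 + 5*2²))² = (-5 + (-2 + 5*4))² = (-5 + (-2 + 20))² = (-5 + 18)² = 13² = 169)
V(A, R) = (169 + 5*A*R)² (V(A, R) = ((5*A)*R + 169)² = (5*A*R + 169)² = (169 + 5*A*R)²)
(V(-5, 4) + 30)² = ((169 + 5*(-5)*4)² + 30)² = ((169 - 100)² + 30)² = (69² + 30)² = (4761 + 30)² = 4791² = 22953681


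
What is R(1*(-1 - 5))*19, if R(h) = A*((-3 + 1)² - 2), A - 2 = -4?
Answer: -76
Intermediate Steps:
A = -2 (A = 2 - 4 = -2)
R(h) = -4 (R(h) = -2*((-3 + 1)² - 2) = -2*((-2)² - 2) = -2*(4 - 2) = -2*2 = -4)
R(1*(-1 - 5))*19 = -4*19 = -76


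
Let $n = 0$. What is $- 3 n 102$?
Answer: $0$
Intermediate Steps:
$- 3 n 102 = - 3 \cdot 0 \cdot 102 = - 0 \cdot 102 = \left(-1\right) 0 = 0$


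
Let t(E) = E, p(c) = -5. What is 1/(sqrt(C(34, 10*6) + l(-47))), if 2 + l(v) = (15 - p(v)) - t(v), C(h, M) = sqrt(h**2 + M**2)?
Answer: 1/sqrt(65 + 2*sqrt(1189)) ≈ 0.086398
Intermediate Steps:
C(h, M) = sqrt(M**2 + h**2)
l(v) = 18 - v (l(v) = -2 + ((15 - 1*(-5)) - v) = -2 + ((15 + 5) - v) = -2 + (20 - v) = 18 - v)
1/(sqrt(C(34, 10*6) + l(-47))) = 1/(sqrt(sqrt((10*6)**2 + 34**2) + (18 - 1*(-47)))) = 1/(sqrt(sqrt(60**2 + 1156) + (18 + 47))) = 1/(sqrt(sqrt(3600 + 1156) + 65)) = 1/(sqrt(sqrt(4756) + 65)) = 1/(sqrt(2*sqrt(1189) + 65)) = 1/(sqrt(65 + 2*sqrt(1189))) = 1/sqrt(65 + 2*sqrt(1189))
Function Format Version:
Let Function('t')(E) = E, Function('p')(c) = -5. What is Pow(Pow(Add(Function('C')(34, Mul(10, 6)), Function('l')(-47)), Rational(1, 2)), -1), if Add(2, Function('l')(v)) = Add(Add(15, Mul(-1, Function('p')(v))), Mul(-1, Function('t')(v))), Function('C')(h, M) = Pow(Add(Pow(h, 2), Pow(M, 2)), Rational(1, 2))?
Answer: Pow(Add(65, Mul(2, Pow(1189, Rational(1, 2)))), Rational(-1, 2)) ≈ 0.086398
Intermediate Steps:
Function('C')(h, M) = Pow(Add(Pow(M, 2), Pow(h, 2)), Rational(1, 2))
Function('l')(v) = Add(18, Mul(-1, v)) (Function('l')(v) = Add(-2, Add(Add(15, Mul(-1, -5)), Mul(-1, v))) = Add(-2, Add(Add(15, 5), Mul(-1, v))) = Add(-2, Add(20, Mul(-1, v))) = Add(18, Mul(-1, v)))
Pow(Pow(Add(Function('C')(34, Mul(10, 6)), Function('l')(-47)), Rational(1, 2)), -1) = Pow(Pow(Add(Pow(Add(Pow(Mul(10, 6), 2), Pow(34, 2)), Rational(1, 2)), Add(18, Mul(-1, -47))), Rational(1, 2)), -1) = Pow(Pow(Add(Pow(Add(Pow(60, 2), 1156), Rational(1, 2)), Add(18, 47)), Rational(1, 2)), -1) = Pow(Pow(Add(Pow(Add(3600, 1156), Rational(1, 2)), 65), Rational(1, 2)), -1) = Pow(Pow(Add(Pow(4756, Rational(1, 2)), 65), Rational(1, 2)), -1) = Pow(Pow(Add(Mul(2, Pow(1189, Rational(1, 2))), 65), Rational(1, 2)), -1) = Pow(Pow(Add(65, Mul(2, Pow(1189, Rational(1, 2)))), Rational(1, 2)), -1) = Pow(Add(65, Mul(2, Pow(1189, Rational(1, 2)))), Rational(-1, 2))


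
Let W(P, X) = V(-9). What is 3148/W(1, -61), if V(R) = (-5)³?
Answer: -3148/125 ≈ -25.184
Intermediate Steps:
V(R) = -125
W(P, X) = -125
3148/W(1, -61) = 3148/(-125) = 3148*(-1/125) = -3148/125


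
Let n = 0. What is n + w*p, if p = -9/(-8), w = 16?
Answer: 18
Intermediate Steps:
p = 9/8 (p = -9*(-⅛) = 9/8 ≈ 1.1250)
n + w*p = 0 + 16*(9/8) = 0 + 18 = 18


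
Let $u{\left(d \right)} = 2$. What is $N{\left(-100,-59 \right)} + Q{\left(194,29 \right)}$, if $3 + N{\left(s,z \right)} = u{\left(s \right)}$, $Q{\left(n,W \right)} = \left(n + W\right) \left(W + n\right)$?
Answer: $49728$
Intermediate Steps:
$Q{\left(n,W \right)} = \left(W + n\right)^{2}$ ($Q{\left(n,W \right)} = \left(W + n\right) \left(W + n\right) = \left(W + n\right)^{2}$)
$N{\left(s,z \right)} = -1$ ($N{\left(s,z \right)} = -3 + 2 = -1$)
$N{\left(-100,-59 \right)} + Q{\left(194,29 \right)} = -1 + \left(29 + 194\right)^{2} = -1 + 223^{2} = -1 + 49729 = 49728$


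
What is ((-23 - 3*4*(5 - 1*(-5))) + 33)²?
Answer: 12100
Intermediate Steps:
((-23 - 3*4*(5 - 1*(-5))) + 33)² = ((-23 - 12*(5 + 5)) + 33)² = ((-23 - 12*10) + 33)² = ((-23 - 1*120) + 33)² = ((-23 - 120) + 33)² = (-143 + 33)² = (-110)² = 12100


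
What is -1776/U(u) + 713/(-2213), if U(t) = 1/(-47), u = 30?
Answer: 184722823/2213 ≈ 83472.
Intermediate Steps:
U(t) = -1/47
-1776/U(u) + 713/(-2213) = -1776/(-1/47) + 713/(-2213) = -1776*(-47) + 713*(-1/2213) = 83472 - 713/2213 = 184722823/2213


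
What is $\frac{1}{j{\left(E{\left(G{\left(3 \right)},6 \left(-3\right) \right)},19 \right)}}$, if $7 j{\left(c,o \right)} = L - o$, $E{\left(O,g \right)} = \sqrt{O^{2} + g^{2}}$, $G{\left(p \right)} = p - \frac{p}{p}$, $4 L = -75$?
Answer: $- \frac{28}{151} \approx -0.18543$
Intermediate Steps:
$L = - \frac{75}{4}$ ($L = \frac{1}{4} \left(-75\right) = - \frac{75}{4} \approx -18.75$)
$G{\left(p \right)} = -1 + p$ ($G{\left(p \right)} = p - 1 = -1 + p$)
$j{\left(c,o \right)} = - \frac{75}{28} - \frac{o}{7}$ ($j{\left(c,o \right)} = \frac{- \frac{75}{4} - o}{7} = - \frac{75}{28} - \frac{o}{7}$)
$\frac{1}{j{\left(E{\left(G{\left(3 \right)},6 \left(-3\right) \right)},19 \right)}} = \frac{1}{- \frac{75}{28} - \frac{19}{7}} = \frac{1}{- \frac{151}{28}} = - \frac{28}{151}$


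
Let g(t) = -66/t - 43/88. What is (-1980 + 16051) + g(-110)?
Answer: 6191289/440 ≈ 14071.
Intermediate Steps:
g(t) = -43/88 - 66/t (g(t) = -66/t - 43*1/88 = -66/t - 43/88 = -43/88 - 66/t)
(-1980 + 16051) + g(-110) = (-1980 + 16051) + (-43/88 - 66/(-110)) = 14071 + (-43/88 - 66*(-1/110)) = 14071 + (-43/88 + ⅗) = 14071 + 49/440 = 6191289/440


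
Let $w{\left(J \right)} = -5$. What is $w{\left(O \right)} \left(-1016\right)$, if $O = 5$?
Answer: $5080$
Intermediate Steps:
$w{\left(O \right)} \left(-1016\right) = \left(-5\right) \left(-1016\right) = 5080$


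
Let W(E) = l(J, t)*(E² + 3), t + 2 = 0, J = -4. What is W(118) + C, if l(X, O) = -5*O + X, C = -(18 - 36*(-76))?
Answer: 80808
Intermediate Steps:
t = -2 (t = -2 + 0 = -2)
C = -2754 (C = -(18 + 2736) = -1*2754 = -2754)
l(X, O) = X - 5*O
W(E) = 18 + 6*E² (W(E) = (-4 - 5*(-2))*(E² + 3) = (-4 + 10)*(3 + E²) = 6*(3 + E²) = 18 + 6*E²)
W(118) + C = (18 + 6*118²) - 2754 = (18 + 6*13924) - 2754 = (18 + 83544) - 2754 = 83562 - 2754 = 80808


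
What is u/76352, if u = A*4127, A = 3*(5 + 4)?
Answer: 111429/76352 ≈ 1.4594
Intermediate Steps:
A = 27 (A = 3*9 = 27)
u = 111429 (u = 27*4127 = 111429)
u/76352 = 111429/76352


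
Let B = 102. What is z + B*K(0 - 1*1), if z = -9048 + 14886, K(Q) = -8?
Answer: 5022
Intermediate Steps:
z = 5838
z + B*K(0 - 1*1) = 5838 + 102*(-8) = 5838 - 816 = 5022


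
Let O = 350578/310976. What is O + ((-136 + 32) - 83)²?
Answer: 5437435161/155488 ≈ 34970.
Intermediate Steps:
O = 175289/155488 (O = 350578*(1/310976) = 175289/155488 ≈ 1.1273)
O + ((-136 + 32) - 83)² = 175289/155488 + ((-136 + 32) - 83)² = 175289/155488 + (-104 - 83)² = 175289/155488 + (-187)² = 175289/155488 + 34969 = 5437435161/155488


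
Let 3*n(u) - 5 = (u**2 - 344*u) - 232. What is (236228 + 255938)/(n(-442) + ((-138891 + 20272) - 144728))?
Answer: -738249/221428 ≈ -3.3340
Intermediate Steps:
n(u) = -227/3 - 344*u/3 + u**2/3 (n(u) = 5/3 + ((u**2 - 344*u) - 232)/3 = 5/3 + (-232 + u**2 - 344*u)/3 = 5/3 + (-232/3 - 344*u/3 + u**2/3) = -227/3 - 344*u/3 + u**2/3)
(236228 + 255938)/(n(-442) + ((-138891 + 20272) - 144728)) = (236228 + 255938)/((-227/3 - 344/3*(-442) + (1/3)*(-442)**2) + ((-138891 + 20272) - 144728)) = 492166/((-227/3 + 152048/3 + (1/3)*195364) + (-118619 - 144728)) = 492166/((-227/3 + 152048/3 + 195364/3) - 263347) = 492166/(347185/3 - 263347) = 492166/(-442856/3) = 492166*(-3/442856) = -738249/221428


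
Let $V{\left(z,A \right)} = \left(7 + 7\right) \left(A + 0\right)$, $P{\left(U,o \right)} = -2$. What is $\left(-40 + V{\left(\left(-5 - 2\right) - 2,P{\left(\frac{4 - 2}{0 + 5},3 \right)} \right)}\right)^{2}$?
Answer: $4624$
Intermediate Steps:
$V{\left(z,A \right)} = 14 A$
$\left(-40 + V{\left(\left(-5 - 2\right) - 2,P{\left(\frac{4 - 2}{0 + 5},3 \right)} \right)}\right)^{2} = \left(-40 + 14 \left(-2\right)\right)^{2} = \left(-40 - 28\right)^{2} = \left(-68\right)^{2} = 4624$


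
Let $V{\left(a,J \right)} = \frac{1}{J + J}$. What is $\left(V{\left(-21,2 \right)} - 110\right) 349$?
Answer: $- \frac{153211}{4} \approx -38303.0$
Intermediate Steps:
$V{\left(a,J \right)} = \frac{1}{2 J}$
$\left(V{\left(-21,2 \right)} - 110\right) 349 = \left(\frac{1}{2 \cdot 2} - 110\right) 349 = \left(\frac{1}{2} \cdot \frac{1}{2} - 110\right) 349 = \left(\frac{1}{4} - 110\right) 349 = \left(- \frac{439}{4}\right) 349 = - \frac{153211}{4}$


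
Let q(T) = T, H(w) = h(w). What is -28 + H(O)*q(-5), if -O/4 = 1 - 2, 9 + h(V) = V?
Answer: -3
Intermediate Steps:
h(V) = -9 + V
O = 4 (O = -4*(1 - 2) = -4*(-1) = 4)
H(w) = -9 + w
-28 + H(O)*q(-5) = -28 + (-9 + 4)*(-5) = -28 - 5*(-5) = -28 + 25 = -3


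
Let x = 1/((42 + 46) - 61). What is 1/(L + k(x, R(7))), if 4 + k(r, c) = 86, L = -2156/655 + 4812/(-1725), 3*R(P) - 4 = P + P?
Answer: 75325/5718586 ≈ 0.013172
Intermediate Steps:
R(P) = 4/3 + 2*P/3 (R(P) = 4/3 + (P + P)/3 = 4/3 + (2*P)/3 = 4/3 + 2*P/3)
L = -458064/75325 (L = -2156*1/655 + 4812*(-1/1725) = -2156/655 - 1604/575 = -458064/75325 ≈ -6.0812)
x = 1/27 (x = 1/(88 - 61) = 1/27 ≈ 0.037037)
k(r, c) = 82 (k(r, c) = -4 + 86 = 82)
1/(L + k(x, R(7))) = 1/(-458064/75325 + 82) = 1/(5718586/75325) = 75325/5718586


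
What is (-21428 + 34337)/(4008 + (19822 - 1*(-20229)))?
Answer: 12909/44059 ≈ 0.29299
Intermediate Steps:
(-21428 + 34337)/(4008 + (19822 - 1*(-20229))) = 12909/(4008 + (19822 + 20229)) = 12909/(4008 + 40051) = 12909/44059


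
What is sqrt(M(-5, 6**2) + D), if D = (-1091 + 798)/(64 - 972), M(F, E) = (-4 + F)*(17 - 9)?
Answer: I*sqrt(14773841)/454 ≈ 8.4662*I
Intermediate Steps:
M(F, E) = -32 + 8*F (M(F, E) = (-4 + F)*8 = -32 + 8*F)
D = 293/908 (D = -293/(-908) = -293*(-1/908) = 293/908 ≈ 0.32269)
sqrt(M(-5, 6**2) + D) = sqrt((-32 + 8*(-5)) + 293/908) = sqrt((-32 - 40) + 293/908) = sqrt(-72 + 293/908) = sqrt(-65083/908) = I*sqrt(14773841)/454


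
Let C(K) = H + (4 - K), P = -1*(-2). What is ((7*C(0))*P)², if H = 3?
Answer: 9604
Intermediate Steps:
P = 2
C(K) = 7 - K (C(K) = 3 + (4 - K) = 7 - K)
((7*C(0))*P)² = ((7*(7 - 1*0))*2)² = ((7*(7 + 0))*2)² = ((7*7)*2)² = (49*2)² = 98² = 9604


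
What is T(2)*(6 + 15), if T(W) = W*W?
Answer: 84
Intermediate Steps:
T(W) = W**2
T(2)*(6 + 15) = 2**2*(6 + 15) = 4*21 = 84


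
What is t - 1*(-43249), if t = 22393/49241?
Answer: 2129646402/49241 ≈ 43249.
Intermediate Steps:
t = 22393/49241 (t = 22393*(1/49241) = 22393/49241 ≈ 0.45476)
t - 1*(-43249) = 22393/49241 - 1*(-43249) = 22393/49241 + 43249 = 2129646402/49241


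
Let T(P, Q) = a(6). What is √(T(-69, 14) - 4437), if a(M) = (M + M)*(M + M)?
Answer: 9*I*√53 ≈ 65.521*I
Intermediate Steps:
a(M) = 4*M² (a(M) = (2*M)*(2*M) = 4*M²)
T(P, Q) = 144 (T(P, Q) = 4*6² = 4*36 = 144)
√(T(-69, 14) - 4437) = √(144 - 4437) = √(-4293) = 9*I*√53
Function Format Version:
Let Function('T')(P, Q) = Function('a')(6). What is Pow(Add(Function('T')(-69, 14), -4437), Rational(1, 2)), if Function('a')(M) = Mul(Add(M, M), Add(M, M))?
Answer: Mul(9, I, Pow(53, Rational(1, 2))) ≈ Mul(65.521, I)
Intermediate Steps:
Function('a')(M) = Mul(4, Pow(M, 2)) (Function('a')(M) = Mul(Mul(2, M), Mul(2, M)) = Mul(4, Pow(M, 2)))
Function('T')(P, Q) = 144 (Function('T')(P, Q) = Mul(4, Pow(6, 2)) = Mul(4, 36) = 144)
Pow(Add(Function('T')(-69, 14), -4437), Rational(1, 2)) = Pow(Add(144, -4437), Rational(1, 2)) = Pow(-4293, Rational(1, 2)) = Mul(9, I, Pow(53, Rational(1, 2)))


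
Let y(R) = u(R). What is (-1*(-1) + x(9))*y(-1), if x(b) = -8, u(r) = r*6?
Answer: 42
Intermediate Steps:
u(r) = 6*r
y(R) = 6*R
(-1*(-1) + x(9))*y(-1) = (-1*(-1) - 8)*(6*(-1)) = (1 - 8)*(-6) = -7*(-6) = 42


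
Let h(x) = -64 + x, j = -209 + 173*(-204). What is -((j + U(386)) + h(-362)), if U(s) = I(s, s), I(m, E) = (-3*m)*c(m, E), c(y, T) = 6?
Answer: 42875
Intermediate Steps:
I(m, E) = -18*m (I(m, E) = -3*m*6 = -18*m)
U(s) = -18*s
j = -35501 (j = -209 - 35292 = -35501)
-((j + U(386)) + h(-362)) = -((-35501 - 18*386) + (-64 - 362)) = -((-35501 - 6948) - 426) = -(-42449 - 426) = -1*(-42875) = 42875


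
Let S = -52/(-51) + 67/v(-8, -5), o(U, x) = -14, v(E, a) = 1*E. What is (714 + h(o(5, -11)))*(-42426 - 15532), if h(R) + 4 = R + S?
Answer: -8142142693/204 ≈ -3.9912e+7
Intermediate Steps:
v(E, a) = E
S = -3001/408 (S = -52/(-51) + 67/(-8) = -52*(-1/51) + 67*(-⅛) = 52/51 - 67/8 = -3001/408 ≈ -7.3554)
h(R) = -4633/408 + R (h(R) = -4 + (R - 3001/408) = -4 + (-3001/408 + R) = -4633/408 + R)
(714 + h(o(5, -11)))*(-42426 - 15532) = (714 + (-4633/408 - 14))*(-42426 - 15532) = (714 - 10345/408)*(-57958) = (280967/408)*(-57958) = -8142142693/204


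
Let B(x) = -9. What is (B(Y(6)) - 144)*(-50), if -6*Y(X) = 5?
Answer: 7650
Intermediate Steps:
Y(X) = -⅚ (Y(X) = -⅙*5 = -⅚)
(B(Y(6)) - 144)*(-50) = (-9 - 144)*(-50) = -153*(-50) = 7650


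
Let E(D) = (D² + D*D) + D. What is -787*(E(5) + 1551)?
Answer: -1263922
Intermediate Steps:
E(D) = D + 2*D² (E(D) = (D² + D²) + D = 2*D² + D = D + 2*D²)
-787*(E(5) + 1551) = -787*(5*(1 + 2*5) + 1551) = -787*(5*(1 + 10) + 1551) = -787*(5*11 + 1551) = -787*(55 + 1551) = -787*1606 = -1263922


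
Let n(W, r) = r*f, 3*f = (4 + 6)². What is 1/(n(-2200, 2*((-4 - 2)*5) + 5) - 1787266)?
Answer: -3/5367298 ≈ -5.5894e-7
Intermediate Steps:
f = 100/3 (f = (4 + 6)²/3 = (⅓)*10² = (⅓)*100 = 100/3 ≈ 33.333)
n(W, r) = 100*r/3 (n(W, r) = r*(100/3) = 100*r/3)
1/(n(-2200, 2*((-4 - 2)*5) + 5) - 1787266) = 1/(100*(2*((-4 - 2)*5) + 5)/3 - 1787266) = 1/(100*(2*(-6*5) + 5)/3 - 1787266) = 1/(100*(2*(-30) + 5)/3 - 1787266) = 1/(100*(-60 + 5)/3 - 1787266) = 1/((100/3)*(-55) - 1787266) = 1/(-5500/3 - 1787266) = 1/(-5367298/3) = -3/5367298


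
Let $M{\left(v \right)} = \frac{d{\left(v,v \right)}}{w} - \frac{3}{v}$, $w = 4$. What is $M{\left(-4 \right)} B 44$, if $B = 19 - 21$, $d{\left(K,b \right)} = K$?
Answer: $22$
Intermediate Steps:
$B = -2$
$M{\left(v \right)} = - \frac{3}{v} + \frac{v}{4}$ ($M{\left(v \right)} = \frac{v}{4} - \frac{3}{v} = - \frac{3}{v} + \frac{v}{4}$)
$M{\left(-4 \right)} B 44 = \left(- \frac{3}{-4} + \frac{1}{4} \left(-4\right)\right) \left(-2\right) 44 = \left(\left(-3\right) \left(- \frac{1}{4}\right) - 1\right) \left(-2\right) 44 = \left(\frac{3}{4} - 1\right) \left(-2\right) 44 = \left(- \frac{1}{4}\right) \left(-2\right) 44 = \frac{1}{2} \cdot 44 = 22$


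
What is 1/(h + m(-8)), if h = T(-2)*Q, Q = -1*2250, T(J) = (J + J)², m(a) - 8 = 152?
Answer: -1/35840 ≈ -2.7902e-5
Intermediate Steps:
m(a) = 160 (m(a) = 8 + 152 = 160)
T(J) = 4*J² (T(J) = (2*J)² = 4*J²)
Q = -2250
h = -36000 (h = (4*(-2)²)*(-2250) = (4*4)*(-2250) = 16*(-2250) = -36000)
1/(h + m(-8)) = 1/(-36000 + 160) = 1/(-35840) = -1/35840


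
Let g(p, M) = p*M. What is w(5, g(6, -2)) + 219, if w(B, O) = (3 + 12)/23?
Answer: 5052/23 ≈ 219.65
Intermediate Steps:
g(p, M) = M*p
w(B, O) = 15/23 (w(B, O) = 15*(1/23) = 15/23)
w(5, g(6, -2)) + 219 = 15/23 + 219 = 5052/23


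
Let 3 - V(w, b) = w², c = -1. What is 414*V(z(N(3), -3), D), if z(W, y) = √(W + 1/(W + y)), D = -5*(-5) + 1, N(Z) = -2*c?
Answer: 828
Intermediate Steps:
N(Z) = 2 (N(Z) = -2*(-1) = 2)
D = 26 (D = 25 + 1 = 26)
V(w, b) = 3 - w²
414*V(z(N(3), -3), D) = 414*(3 - (√((1 + 2*(2 - 3))/(2 - 3)))²) = 414*(3 - (√((1 + 2*(-1))/(-1)))²) = 414*(3 - (√(-(1 - 2)))²) = 414*(3 - (√(-1*(-1)))²) = 414*(3 - (√1)²) = 414*(3 - 1*1²) = 414*(3 - 1*1) = 414*(3 - 1) = 414*2 = 828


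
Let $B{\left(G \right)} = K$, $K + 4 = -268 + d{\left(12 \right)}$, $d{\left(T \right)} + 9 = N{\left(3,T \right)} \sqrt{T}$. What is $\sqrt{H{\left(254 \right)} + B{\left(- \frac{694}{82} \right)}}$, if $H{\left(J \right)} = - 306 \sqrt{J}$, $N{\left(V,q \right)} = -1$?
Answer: $\sqrt{-281 - 306 \sqrt{254} - 2 \sqrt{3}} \approx 71.842 i$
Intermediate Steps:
$d{\left(T \right)} = -9 - \sqrt{T}$
$K = -281 - 2 \sqrt{3}$ ($K = -4 - \left(277 + \sqrt{12}\right) = -4 - \left(277 + 2 \sqrt{3}\right) = -281 - 2 \sqrt{3} \approx -284.46$)
$B{\left(G \right)} = -281 - 2 \sqrt{3}$
$\sqrt{H{\left(254 \right)} + B{\left(- \frac{694}{82} \right)}} = \sqrt{- 306 \sqrt{254} - \left(281 + 2 \sqrt{3}\right)} = \sqrt{-281 - 306 \sqrt{254} - 2 \sqrt{3}}$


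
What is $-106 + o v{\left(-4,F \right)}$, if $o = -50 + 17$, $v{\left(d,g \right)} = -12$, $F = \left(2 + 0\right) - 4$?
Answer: $290$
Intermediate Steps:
$F = -2$ ($F = 2 - 4 = -2$)
$o = -33$
$-106 + o v{\left(-4,F \right)} = -106 - -396 = -106 + 396 = 290$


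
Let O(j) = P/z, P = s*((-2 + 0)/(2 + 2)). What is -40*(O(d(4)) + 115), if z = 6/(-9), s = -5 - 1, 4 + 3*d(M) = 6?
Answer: -4420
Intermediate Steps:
d(M) = 2/3 (d(M) = -4/3 + (1/3)*6 = -4/3 + 2 = 2/3)
s = -6
z = -2/3 (z = 6*(-1/9) = -2/3 ≈ -0.66667)
P = 3 (P = -6*(-2 + 0)/(2 + 2) = -(-12)/4 = -6*(-1/2) = 3)
O(j) = -9/2 (O(j) = 3/(-2/3) = 3*(-3/2) = -9/2)
-40*(O(d(4)) + 115) = -40*(-9/2 + 115) = -40*221/2 = -4420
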